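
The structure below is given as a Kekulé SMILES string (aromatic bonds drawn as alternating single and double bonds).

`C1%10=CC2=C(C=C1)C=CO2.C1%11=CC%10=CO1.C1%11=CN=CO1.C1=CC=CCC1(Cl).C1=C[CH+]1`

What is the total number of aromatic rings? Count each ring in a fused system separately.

5

The SMILES encodes a six-membered carbon ring with three alternating C=C double bonds, fused to a five-membered ring containing one oxygen and two C=C double bonds; a five-membered ring of four carbons and one oxygen, with two C=C double bonds; a five-membered ring with an oxygen at position 1 and a nitrogen at position 3 (in a C=N bond), with two double bonds; a six-membered carbon ring with two conjugated C=C double bonds and two sp³ carbons; a three-membered all-carbon ring bearing a positive charge on one carbon, with one C=C double bond.
The fused 6/5-membered bicyclic (with one oxygen) is a single π system with 9 sp² atoms and 10 π electrons from ring double bonds plus a heteroatom lone pair. 10 = 4(2)+2, so the system is aromatic and both rings count as aromatic (benzofuran).
The 5-membered ring with one oxygen has a continuous p-orbital overlap around the ring; 2 ring double bonds (4 π electrons) plus a heteroatom lone pair (2) give 6 π electrons. That satisfies 4n+2 with n=1, so it is aromatic (furan).
The 5-membered ring with one oxygen and one =N– is planar and fully conjugated; 2 ring double bonds (4 π electrons) plus a heteroatom lone pair (2) give 6 π electrons. Since 6 = 4n+2 (n=1), it is aromatic (oxazole).
The 6-membered ring has two sp³ carbons, so it is not fully conjugated — not aromatic (1,3-cyclohexadiene).
The 3-membered ring is planar and fully conjugated; 1 ring double bond (2 π electrons) plus the carbocation's empty p orbital (0, but keeps the ring conjugated) give 2 π electrons. 2 = 4(0)+2, so it is aromatic (cyclopropenyl cation).
5 of the 6 rings are aromatic. Total: 5.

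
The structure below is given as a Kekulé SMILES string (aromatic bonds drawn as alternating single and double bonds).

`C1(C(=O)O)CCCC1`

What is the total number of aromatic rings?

The SMILES encodes a five-membered saturated carbon ring.
The 5-membered ring has only sp³ atoms, so it is not fully conjugated — not aromatic (cyclopentane).

0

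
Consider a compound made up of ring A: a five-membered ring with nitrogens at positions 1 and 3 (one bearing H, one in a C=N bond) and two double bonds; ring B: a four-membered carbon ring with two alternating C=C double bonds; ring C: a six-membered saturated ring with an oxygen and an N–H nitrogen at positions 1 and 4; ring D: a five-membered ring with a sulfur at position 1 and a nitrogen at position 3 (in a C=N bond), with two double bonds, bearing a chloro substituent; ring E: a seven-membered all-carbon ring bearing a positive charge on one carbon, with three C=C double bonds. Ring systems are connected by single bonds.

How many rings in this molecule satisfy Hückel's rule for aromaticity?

Ring A is fully conjugated (every ring atom contributes a p orbital); 2 ring double bonds (4 π electrons) plus a heteroatom lone pair (2) give 6 π electrons. That satisfies 4n+2 with n=1, so ring A is aromatic (imidazole).
Ring B has only sp² ring atoms; a planar conformation would have a fully conjugated π system of 4 electrons. But 4 = 4(1), which is 4n not 4n+2, so ring B is not aromatic (cyclobutadiene) — cyclobutadiene is antiaromatic and distorts to a rectangle.
Ring C has only sp³ atoms, so it is not fully conjugated — not aromatic (morpholine).
Ring D is fully conjugated (every ring atom contributes a p orbital); 2 ring double bonds (4 π electrons) plus a heteroatom lone pair (2) give 6 π electrons. 6 = 4(1)+2, so ring D is aromatic (thiazole).
Ring E has a continuous p-orbital overlap around the ring; 3 ring double bonds (6 π electrons) plus the carbocation's empty p orbital (0, but keeps the ring conjugated) give 6 π electrons. Since 6 = 4n+2 (n=1), ring E is aromatic (tropylium cation).
Aromatic: A, D, E. Total: 3.

3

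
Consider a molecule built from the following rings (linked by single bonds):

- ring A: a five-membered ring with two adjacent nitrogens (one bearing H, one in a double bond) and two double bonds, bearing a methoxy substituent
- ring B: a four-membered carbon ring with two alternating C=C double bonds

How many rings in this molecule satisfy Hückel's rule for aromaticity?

Ring A is planar and fully conjugated; 2 ring double bonds (4 π electrons) plus a heteroatom lone pair (2) give 6 π electrons. Since 6 = 4n+2 (n=1), ring A is aromatic (pyrazole).
Ring B has only sp² ring atoms; a planar conformation would have a fully conjugated π system of 4 electrons. But 4 = 4(1), which is 4n not 4n+2, so ring B is not aromatic (cyclobutadiene) — cyclobutadiene is antiaromatic and distorts to a rectangle.
Aromatic: A. Total: 1.

1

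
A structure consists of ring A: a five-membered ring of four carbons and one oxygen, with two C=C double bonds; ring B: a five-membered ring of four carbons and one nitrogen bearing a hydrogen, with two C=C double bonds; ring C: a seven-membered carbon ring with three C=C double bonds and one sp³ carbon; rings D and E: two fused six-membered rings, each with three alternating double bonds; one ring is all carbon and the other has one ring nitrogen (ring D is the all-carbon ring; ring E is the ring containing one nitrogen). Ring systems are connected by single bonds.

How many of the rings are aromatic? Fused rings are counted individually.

Ring A is planar and fully conjugated; 2 ring double bonds (4 π electrons) plus a heteroatom lone pair (2) give 6 π electrons. 6 = 4(1)+2, so ring A is aromatic (furan).
Ring B is fully conjugated (every ring atom contributes a p orbital); 2 ring double bonds (4 π electrons) plus a heteroatom lone pair (2) give 6 π electrons. Since 6 = 4n+2 (n=1), ring B is aromatic (pyrrole).
Ring C has one sp³ carbon, so it is not fully conjugated — not aromatic (cycloheptatriene).
Rings D and E form a fused bicyclic system (with one nitrogen) with 10 sp² atoms and 10 π electrons from ring double bonds. 10 = 4(2)+2, so the system is aromatic and both rings count as aromatic (quinoline).
Aromatic: A, B, D, E. Total: 4.

4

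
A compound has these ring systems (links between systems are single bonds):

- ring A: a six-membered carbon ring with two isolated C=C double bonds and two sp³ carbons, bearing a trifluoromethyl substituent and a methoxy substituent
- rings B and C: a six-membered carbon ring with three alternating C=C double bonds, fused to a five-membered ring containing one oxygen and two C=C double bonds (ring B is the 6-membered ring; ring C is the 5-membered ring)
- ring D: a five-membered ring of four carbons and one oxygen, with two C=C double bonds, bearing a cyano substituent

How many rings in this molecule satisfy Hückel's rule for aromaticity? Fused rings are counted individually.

Ring A has two sp³ carbons, so it is not fully conjugated — not aromatic (1,4-cyclohexadiene).
Rings B and C form a fused bicyclic system (with one oxygen) with 9 sp² atoms and 10 π electrons from ring double bonds plus a heteroatom lone pair. 10 = 4(2)+2, so the system is aromatic and both rings count as aromatic (benzofuran).
Ring D is planar and fully conjugated; 2 ring double bonds (4 π electrons) plus a heteroatom lone pair (2) give 6 π electrons. That satisfies 4n+2 with n=1, so ring D is aromatic (furan).
Aromatic: B, C, D. Total: 3.

3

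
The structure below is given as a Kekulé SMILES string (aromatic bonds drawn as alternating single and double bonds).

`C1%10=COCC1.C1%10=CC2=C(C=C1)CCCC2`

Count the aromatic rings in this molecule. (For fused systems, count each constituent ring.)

The SMILES encodes a five-membered ring of four carbons and one oxygen, with one C=C double bond and two sp³ carbons; a six-membered carbon ring with three alternating C=C double bonds, fused to a saturated six-membered carbon ring.
The 5-membered ring with one oxygen has two sp³ carbons, so it is not fully conjugated — not aromatic (2,3-dihydrofuran).
The 6-membered ring is fully conjugated (every ring atom contributes a p orbital); 3 ring double bonds give 6 π electrons. That satisfies 4n+2 with n=1, so it is aromatic (benzene ring).
The second 6-membered ring has four sp³ carbons, so it is not fully conjugated — not aromatic (cyclohexane ring).
1 of the 3 rings is aromatic. Total: 1.

1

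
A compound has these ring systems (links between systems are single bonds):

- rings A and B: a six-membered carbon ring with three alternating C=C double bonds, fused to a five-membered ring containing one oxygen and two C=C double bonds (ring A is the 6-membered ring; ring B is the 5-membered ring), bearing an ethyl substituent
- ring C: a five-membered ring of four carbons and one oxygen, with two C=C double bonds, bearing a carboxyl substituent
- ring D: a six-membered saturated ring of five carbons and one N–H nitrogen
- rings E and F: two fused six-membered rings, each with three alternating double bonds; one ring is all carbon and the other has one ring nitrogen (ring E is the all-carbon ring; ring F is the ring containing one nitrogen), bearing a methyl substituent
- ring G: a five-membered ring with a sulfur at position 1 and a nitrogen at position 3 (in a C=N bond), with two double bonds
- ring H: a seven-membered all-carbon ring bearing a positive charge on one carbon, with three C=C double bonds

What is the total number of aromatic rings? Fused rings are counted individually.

Rings A and B form a fused bicyclic system (with one oxygen) with 9 sp² atoms and 10 π electrons from ring double bonds plus a heteroatom lone pair. 10 = 4(2)+2, so the system is aromatic and both rings count as aromatic (benzofuran).
Ring C is planar and fully conjugated; 2 ring double bonds (4 π electrons) plus a heteroatom lone pair (2) give 6 π electrons. 6 = 4(1)+2, so ring C is aromatic (furan).
Ring D has only sp³ atoms, so it is not fully conjugated — not aromatic (piperidine).
Rings E and F form a fused bicyclic system (with one nitrogen) with 10 sp² atoms and 10 π electrons from ring double bonds. 10 = 4(2)+2, so the system is aromatic and both rings count as aromatic (quinoline).
Ring G is fully conjugated (every ring atom contributes a p orbital); 2 ring double bonds (4 π electrons) plus a heteroatom lone pair (2) give 6 π electrons. 6 = 4(1)+2, so ring G is aromatic (thiazole).
Ring H has a continuous p-orbital overlap around the ring; 3 ring double bonds (6 π electrons) plus the carbocation's empty p orbital (0, but keeps the ring conjugated) give 6 π electrons. Since 6 = 4n+2 (n=1), ring H is aromatic (tropylium cation).
Aromatic: A, B, C, E, F, G, H. Total: 7.

7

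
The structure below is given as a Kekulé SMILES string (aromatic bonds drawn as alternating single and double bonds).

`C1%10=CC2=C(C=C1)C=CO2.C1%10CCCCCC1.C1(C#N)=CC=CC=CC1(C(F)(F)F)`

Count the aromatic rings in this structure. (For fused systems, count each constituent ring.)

The SMILES encodes a six-membered carbon ring with three alternating C=C double bonds, fused to a five-membered ring containing one oxygen and two C=C double bonds; a seven-membered saturated carbon ring; a seven-membered carbon ring with three C=C double bonds and one sp³ carbon.
The fused 6/5-membered bicyclic (with one oxygen) is a single π system with 9 sp² atoms and 10 π electrons from ring double bonds plus a heteroatom lone pair. 10 = 4(2)+2, so the system is aromatic and both rings count as aromatic (benzofuran).
The 7-membered ring has only sp³ atoms, so it is not fully conjugated — not aromatic (cycloheptane).
The second 7-membered ring has one sp³ carbon, so it is not fully conjugated — not aromatic (cycloheptatriene).
2 of the 4 rings are aromatic. Total: 2.

2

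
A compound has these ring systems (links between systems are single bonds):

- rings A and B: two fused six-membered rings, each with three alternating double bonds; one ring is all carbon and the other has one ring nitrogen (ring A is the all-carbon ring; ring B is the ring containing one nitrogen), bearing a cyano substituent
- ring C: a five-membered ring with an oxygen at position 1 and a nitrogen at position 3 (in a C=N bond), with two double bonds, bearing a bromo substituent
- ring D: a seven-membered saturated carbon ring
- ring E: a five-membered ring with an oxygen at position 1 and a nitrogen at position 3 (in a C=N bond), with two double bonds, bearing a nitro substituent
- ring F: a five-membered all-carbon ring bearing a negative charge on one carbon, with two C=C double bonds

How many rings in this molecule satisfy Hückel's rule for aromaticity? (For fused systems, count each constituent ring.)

Rings A and B form a fused bicyclic system (with one nitrogen) with 10 sp² atoms and 10 π electrons from ring double bonds. 10 = 4(2)+2, so the system is aromatic and both rings count as aromatic (quinoline).
Ring C is planar and fully conjugated; 2 ring double bonds (4 π electrons) plus a heteroatom lone pair (2) give 6 π electrons. That satisfies 4n+2 with n=1, so ring C is aromatic (oxazole).
Ring D has only sp³ atoms, so it is not fully conjugated — not aromatic (cycloheptane).
Ring E is fully conjugated (every ring atom contributes a p orbital); 2 ring double bonds (4 π electrons) plus a heteroatom lone pair (2) give 6 π electrons. That satisfies 4n+2 with n=1, so ring E is aromatic (oxazole).
Ring F is fully conjugated (every ring atom contributes a p orbital); 2 ring double bonds (4 π electrons) plus the carbanion lone pair (2) give 6 π electrons. Since 6 = 4n+2 (n=1), ring F is aromatic (cyclopentadienyl anion).
Aromatic: A, B, C, E, F. Total: 5.

5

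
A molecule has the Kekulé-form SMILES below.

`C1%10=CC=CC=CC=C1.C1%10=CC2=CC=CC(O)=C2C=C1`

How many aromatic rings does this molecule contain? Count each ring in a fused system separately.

The SMILES encodes an eight-membered carbon ring with four alternating C=C double bonds; two fused six-membered carbon rings, each with three alternating C=C double bonds.
The 8-membered ring has only sp² ring atoms; a planar conformation would have a fully conjugated π system of 8 electrons. But 8 = 4(2), which is 4n not 4n+2, so it is not aromatic (cyclooctatetraene) — cyclooctatetraene distorts into a non-planar tub to avoid antiaromaticity.
The fused 6/6-membered bicyclic is a single π system with 10 sp² atoms and 10 π electrons from ring double bonds. 10 = 4(2)+2, so the system is aromatic and both rings count as aromatic (naphthalene).
2 of the 3 rings are aromatic. Total: 2.

2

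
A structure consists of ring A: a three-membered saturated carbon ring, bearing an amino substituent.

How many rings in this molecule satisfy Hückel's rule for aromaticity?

0

Ring A has only sp³ atoms, so it is not fully conjugated — not aromatic (cyclopropane).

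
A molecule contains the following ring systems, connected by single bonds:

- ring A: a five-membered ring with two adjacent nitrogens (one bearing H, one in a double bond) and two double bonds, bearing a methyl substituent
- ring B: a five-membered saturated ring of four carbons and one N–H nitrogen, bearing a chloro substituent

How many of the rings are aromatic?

Ring A is fully conjugated (every ring atom contributes a p orbital); 2 ring double bonds (4 π electrons) plus a heteroatom lone pair (2) give 6 π electrons. Since 6 = 4n+2 (n=1), ring A is aromatic (pyrazole).
Ring B has only sp³ atoms, so it is not fully conjugated — not aromatic (pyrrolidine).
Aromatic: A. Total: 1.

1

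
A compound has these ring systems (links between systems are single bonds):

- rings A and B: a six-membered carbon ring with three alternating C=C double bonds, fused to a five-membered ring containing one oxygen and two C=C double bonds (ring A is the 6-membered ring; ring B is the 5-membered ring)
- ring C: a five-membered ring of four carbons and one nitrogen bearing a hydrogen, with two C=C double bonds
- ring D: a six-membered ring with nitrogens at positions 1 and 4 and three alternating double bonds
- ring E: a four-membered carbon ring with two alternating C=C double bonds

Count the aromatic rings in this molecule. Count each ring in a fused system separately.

Rings A and B form a fused bicyclic system (with one oxygen) with 9 sp² atoms and 10 π electrons from ring double bonds plus a heteroatom lone pair. 10 = 4(2)+2, so the system is aromatic and both rings count as aromatic (benzofuran).
Ring C has a continuous p-orbital overlap around the ring; 2 ring double bonds (4 π electrons) plus a heteroatom lone pair (2) give 6 π electrons. Since 6 = 4n+2 (n=1), ring C is aromatic (pyrrole).
Ring D is fully conjugated (every ring atom contributes a p orbital); 3 ring double bonds give 6 π electrons. Since 6 = 4n+2 (n=1), ring D is aromatic (pyrazine).
Ring E has only sp² ring atoms; a planar conformation would have a fully conjugated π system of 4 electrons. But 4 = 4(1), which is 4n not 4n+2, so ring E is not aromatic (cyclobutadiene) — cyclobutadiene is antiaromatic and distorts to a rectangle.
Aromatic: A, B, C, D. Total: 4.

4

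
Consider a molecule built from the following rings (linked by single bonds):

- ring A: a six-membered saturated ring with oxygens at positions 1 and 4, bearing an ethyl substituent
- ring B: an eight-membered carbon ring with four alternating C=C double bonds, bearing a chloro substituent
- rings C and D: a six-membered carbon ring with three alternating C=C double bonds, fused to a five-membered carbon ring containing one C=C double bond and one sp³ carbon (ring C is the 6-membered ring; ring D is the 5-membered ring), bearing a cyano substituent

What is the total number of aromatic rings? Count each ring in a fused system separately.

Ring A has only sp³ atoms, so it is not fully conjugated — not aromatic (1,4-dioxane).
Ring B has only sp² ring atoms; a planar conformation would have a fully conjugated π system of 8 electrons. But 8 = 4(2), which is 4n not 4n+2, so ring B is not aromatic (cyclooctatetraene) — cyclooctatetraene distorts into a non-planar tub to avoid antiaromaticity.
Ring C is planar and fully conjugated; 3 ring double bonds give 6 π electrons. Since 6 = 4n+2 (n=1), ring C is aromatic (benzene ring).
Ring D has one sp³ carbon, so it is not fully conjugated — not aromatic (cyclopentene ring).
Aromatic: C. Total: 1.

1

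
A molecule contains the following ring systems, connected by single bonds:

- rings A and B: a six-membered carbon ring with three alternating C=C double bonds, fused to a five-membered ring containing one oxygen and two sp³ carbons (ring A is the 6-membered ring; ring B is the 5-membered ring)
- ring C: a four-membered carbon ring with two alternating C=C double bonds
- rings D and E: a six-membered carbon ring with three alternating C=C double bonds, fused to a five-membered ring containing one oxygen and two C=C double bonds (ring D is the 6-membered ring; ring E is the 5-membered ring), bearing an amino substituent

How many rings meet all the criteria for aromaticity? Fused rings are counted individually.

3

Ring A is planar and fully conjugated; 3 ring double bonds give 6 π electrons. Since 6 = 4n+2 (n=1), ring A is aromatic (benzene ring).
Ring B has two sp³ carbons, so it is not fully conjugated — not aromatic (oxolane ring).
Ring C has only sp² ring atoms; a planar conformation would have a fully conjugated π system of 4 electrons. But 4 = 4(1), which is 4n not 4n+2, so ring C is not aromatic (cyclobutadiene) — cyclobutadiene is antiaromatic and distorts to a rectangle.
Rings D and E form a fused bicyclic system (with one oxygen) with 9 sp² atoms and 10 π electrons from ring double bonds plus a heteroatom lone pair. 10 = 4(2)+2, so the system is aromatic and both rings count as aromatic (benzofuran).
Aromatic: A, D, E. Total: 3.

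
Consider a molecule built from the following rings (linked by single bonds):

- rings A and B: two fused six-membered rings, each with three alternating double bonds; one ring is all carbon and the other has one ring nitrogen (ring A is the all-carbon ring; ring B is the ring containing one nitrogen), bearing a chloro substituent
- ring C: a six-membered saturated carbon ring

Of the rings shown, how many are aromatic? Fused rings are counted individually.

Rings A and B form a fused bicyclic system (with one nitrogen) with 10 sp² atoms and 10 π electrons from ring double bonds. 10 = 4(2)+2, so the system is aromatic and both rings count as aromatic (quinoline).
Ring C has only sp³ atoms, so it is not fully conjugated — not aromatic (cyclohexane).
Aromatic: A, B. Total: 2.

2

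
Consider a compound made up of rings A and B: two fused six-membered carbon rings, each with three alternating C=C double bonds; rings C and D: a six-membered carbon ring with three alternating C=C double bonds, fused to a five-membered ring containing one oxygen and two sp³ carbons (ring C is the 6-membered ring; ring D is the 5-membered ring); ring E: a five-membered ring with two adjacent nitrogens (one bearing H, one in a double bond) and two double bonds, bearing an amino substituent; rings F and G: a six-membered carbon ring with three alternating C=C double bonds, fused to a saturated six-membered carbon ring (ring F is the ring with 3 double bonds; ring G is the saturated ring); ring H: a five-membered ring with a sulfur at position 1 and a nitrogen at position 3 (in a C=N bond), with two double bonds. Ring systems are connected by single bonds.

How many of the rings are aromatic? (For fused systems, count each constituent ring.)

6

Rings A and B form a fused bicyclic system with 10 sp² atoms and 10 π electrons from ring double bonds. 10 = 4(2)+2, so the system is aromatic and both rings count as aromatic (naphthalene).
Ring C is fully conjugated (every ring atom contributes a p orbital); 3 ring double bonds give 6 π electrons. That satisfies 4n+2 with n=1, so ring C is aromatic (benzene ring).
Ring D has two sp³ carbons, so it is not fully conjugated — not aromatic (oxolane ring).
Ring E is fully conjugated (every ring atom contributes a p orbital); 2 ring double bonds (4 π electrons) plus a heteroatom lone pair (2) give 6 π electrons. 6 = 4(1)+2, so ring E is aromatic (pyrazole).
Ring F is planar and fully conjugated; 3 ring double bonds give 6 π electrons. 6 = 4(1)+2, so ring F is aromatic (benzene ring).
Ring G has four sp³ carbons, so it is not fully conjugated — not aromatic (cyclohexane ring).
Ring H is planar and fully conjugated; 2 ring double bonds (4 π electrons) plus a heteroatom lone pair (2) give 6 π electrons. That satisfies 4n+2 with n=1, so ring H is aromatic (thiazole).
Aromatic: A, B, C, E, F, H. Total: 6.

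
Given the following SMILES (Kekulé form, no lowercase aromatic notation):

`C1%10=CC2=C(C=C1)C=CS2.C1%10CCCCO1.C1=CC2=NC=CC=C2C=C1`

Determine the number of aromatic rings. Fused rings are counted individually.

The SMILES encodes a six-membered carbon ring with three alternating C=C double bonds, fused to a five-membered ring containing one sulfur and two C=C double bonds; a six-membered saturated ring of five carbons and one oxygen; two fused six-membered rings, each with three alternating double bonds; one ring is all carbon and the other has one ring nitrogen.
The fused 6/5-membered bicyclic (with one sulfur) is a single π system with 9 sp² atoms and 10 π electrons from ring double bonds plus a heteroatom lone pair. 10 = 4(2)+2, so the system is aromatic and both rings count as aromatic (benzothiophene).
The 6-membered ring with one oxygen has only sp³ atoms, so it is not fully conjugated — not aromatic (tetrahydropyran).
The fused 6/6-membered bicyclic (with one nitrogen) is a single π system with 10 sp² atoms and 10 π electrons from ring double bonds. 10 = 4(2)+2, so the system is aromatic and both rings count as aromatic (quinoline).
4 of the 5 rings are aromatic. Total: 4.

4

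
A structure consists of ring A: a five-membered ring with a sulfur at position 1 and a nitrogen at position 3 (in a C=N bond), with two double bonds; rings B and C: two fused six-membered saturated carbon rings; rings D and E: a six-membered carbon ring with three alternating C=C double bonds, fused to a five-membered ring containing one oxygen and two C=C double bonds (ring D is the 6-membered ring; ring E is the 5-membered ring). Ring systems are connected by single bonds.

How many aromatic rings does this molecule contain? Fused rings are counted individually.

3

Ring A has a continuous p-orbital overlap around the ring; 2 ring double bonds (4 π electrons) plus a heteroatom lone pair (2) give 6 π electrons. 6 = 4(1)+2, so ring A is aromatic (thiazole).
Ring B has only sp³ atoms, so it is not fully conjugated — not aromatic (cyclohexane ring).
Ring C has only sp³ atoms, so it is not fully conjugated — not aromatic (cyclohexane ring).
Rings D and E form a fused bicyclic system (with one oxygen) with 9 sp² atoms and 10 π electrons from ring double bonds plus a heteroatom lone pair. 10 = 4(2)+2, so the system is aromatic and both rings count as aromatic (benzofuran).
Aromatic: A, D, E. Total: 3.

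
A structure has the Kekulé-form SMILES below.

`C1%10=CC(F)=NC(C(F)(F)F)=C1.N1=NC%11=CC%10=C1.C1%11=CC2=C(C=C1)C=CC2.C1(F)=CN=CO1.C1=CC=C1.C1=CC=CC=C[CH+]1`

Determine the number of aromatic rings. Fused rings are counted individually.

5

The SMILES encodes a six-membered ring of five carbons and one nitrogen with three alternating double bonds; a six-membered ring with two adjacent nitrogens and three alternating double bonds; a six-membered carbon ring with three alternating C=C double bonds, fused to a five-membered carbon ring containing one C=C double bond and one sp³ carbon; a five-membered ring with an oxygen at position 1 and a nitrogen at position 3 (in a C=N bond), with two double bonds; a four-membered carbon ring with two alternating C=C double bonds; a seven-membered all-carbon ring bearing a positive charge on one carbon, with three C=C double bonds.
The 6-membered ring with one nitrogen has a continuous p-orbital overlap around the ring; 3 ring double bonds give 6 π electrons. 6 = 4(1)+2, so it is aromatic (pyridine).
The 6-membered ring with two nitrogens (1,2) is fully conjugated (every ring atom contributes a p orbital); 3 ring double bonds give 6 π electrons. Since 6 = 4n+2 (n=1), it is aromatic (pyridazine).
The 6-membered ring is fully conjugated (every ring atom contributes a p orbital); 3 ring double bonds give 6 π electrons. 6 = 4(1)+2, so it is aromatic (benzene ring).
The 5-membered ring has one sp³ carbon, so it is not fully conjugated — not aromatic (cyclopentene ring).
The 5-membered ring with one oxygen and one =N– has a continuous p-orbital overlap around the ring; 2 ring double bonds (4 π electrons) plus a heteroatom lone pair (2) give 6 π electrons. Since 6 = 4n+2 (n=1), it is aromatic (oxazole).
The 4-membered ring has only sp² ring atoms; a planar conformation would have a fully conjugated π system of 4 electrons. But 4 = 4(1), which is 4n not 4n+2, so it is not aromatic (cyclobutadiene) — cyclobutadiene is antiaromatic and distorts to a rectangle.
The 7-membered ring is planar and fully conjugated; 3 ring double bonds (6 π electrons) plus the carbocation's empty p orbital (0, but keeps the ring conjugated) give 6 π electrons. Since 6 = 4n+2 (n=1), it is aromatic (tropylium cation).
5 of the 7 rings are aromatic. Total: 5.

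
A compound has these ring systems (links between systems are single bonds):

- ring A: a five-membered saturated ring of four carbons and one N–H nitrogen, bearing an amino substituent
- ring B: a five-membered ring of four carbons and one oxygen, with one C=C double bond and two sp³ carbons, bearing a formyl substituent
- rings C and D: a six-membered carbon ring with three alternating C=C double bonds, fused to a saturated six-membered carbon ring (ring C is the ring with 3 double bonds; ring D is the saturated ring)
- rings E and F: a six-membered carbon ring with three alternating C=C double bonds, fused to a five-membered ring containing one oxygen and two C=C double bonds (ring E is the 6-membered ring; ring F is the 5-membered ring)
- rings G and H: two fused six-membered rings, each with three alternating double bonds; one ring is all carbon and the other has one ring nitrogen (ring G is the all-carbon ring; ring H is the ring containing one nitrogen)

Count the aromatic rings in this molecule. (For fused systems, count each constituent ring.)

Ring A has only sp³ atoms, so it is not fully conjugated — not aromatic (pyrrolidine).
Ring B has two sp³ carbons, so it is not fully conjugated — not aromatic (2,3-dihydrofuran).
Ring C is planar and fully conjugated; 3 ring double bonds give 6 π electrons. That satisfies 4n+2 with n=1, so ring C is aromatic (benzene ring).
Ring D has four sp³ carbons, so it is not fully conjugated — not aromatic (cyclohexane ring).
Rings E and F form a fused bicyclic system (with one oxygen) with 9 sp² atoms and 10 π electrons from ring double bonds plus a heteroatom lone pair. 10 = 4(2)+2, so the system is aromatic and both rings count as aromatic (benzofuran).
Rings G and H form a fused bicyclic system (with one nitrogen) with 10 sp² atoms and 10 π electrons from ring double bonds. 10 = 4(2)+2, so the system is aromatic and both rings count as aromatic (quinoline).
Aromatic: C, E, F, G, H. Total: 5.

5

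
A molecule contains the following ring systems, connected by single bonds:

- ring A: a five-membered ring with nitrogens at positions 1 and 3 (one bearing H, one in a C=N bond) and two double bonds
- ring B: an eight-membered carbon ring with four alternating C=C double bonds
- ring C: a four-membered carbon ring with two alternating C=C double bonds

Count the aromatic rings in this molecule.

1

Ring A has a continuous p-orbital overlap around the ring; 2 ring double bonds (4 π electrons) plus a heteroatom lone pair (2) give 6 π electrons. That satisfies 4n+2 with n=1, so ring A is aromatic (imidazole).
Ring B has only sp² ring atoms; a planar conformation would have a fully conjugated π system of 8 electrons. But 8 = 4(2), which is 4n not 4n+2, so ring B is not aromatic (cyclooctatetraene) — cyclooctatetraene distorts into a non-planar tub to avoid antiaromaticity.
Ring C has only sp² ring atoms; a planar conformation would have a fully conjugated π system of 4 electrons. But 4 = 4(1), which is 4n not 4n+2, so ring C is not aromatic (cyclobutadiene) — cyclobutadiene is antiaromatic and distorts to a rectangle.
Aromatic: A. Total: 1.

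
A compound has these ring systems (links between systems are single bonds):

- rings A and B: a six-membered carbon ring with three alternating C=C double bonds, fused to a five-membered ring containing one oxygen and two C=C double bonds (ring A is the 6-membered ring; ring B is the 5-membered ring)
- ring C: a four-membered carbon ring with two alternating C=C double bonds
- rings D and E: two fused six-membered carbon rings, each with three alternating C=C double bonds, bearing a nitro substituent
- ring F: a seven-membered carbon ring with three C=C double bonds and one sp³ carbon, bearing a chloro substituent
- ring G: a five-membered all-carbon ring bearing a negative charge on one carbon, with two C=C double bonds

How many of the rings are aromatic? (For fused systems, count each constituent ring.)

Rings A and B form a fused bicyclic system (with one oxygen) with 9 sp² atoms and 10 π electrons from ring double bonds plus a heteroatom lone pair. 10 = 4(2)+2, so the system is aromatic and both rings count as aromatic (benzofuran).
Ring C has only sp² ring atoms; a planar conformation would have a fully conjugated π system of 4 electrons. But 4 = 4(1), which is 4n not 4n+2, so ring C is not aromatic (cyclobutadiene) — cyclobutadiene is antiaromatic and distorts to a rectangle.
Rings D and E form a fused bicyclic system with 10 sp² atoms and 10 π electrons from ring double bonds. 10 = 4(2)+2, so the system is aromatic and both rings count as aromatic (naphthalene).
Ring F has one sp³ carbon, so it is not fully conjugated — not aromatic (cycloheptatriene).
Ring G is fully conjugated (every ring atom contributes a p orbital); 2 ring double bonds (4 π electrons) plus the carbanion lone pair (2) give 6 π electrons. 6 = 4(1)+2, so ring G is aromatic (cyclopentadienyl anion).
Aromatic: A, B, D, E, G. Total: 5.

5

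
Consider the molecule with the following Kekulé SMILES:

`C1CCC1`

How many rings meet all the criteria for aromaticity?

0

The SMILES encodes a four-membered saturated carbon ring.
The 4-membered ring has only sp³ atoms, so it is not fully conjugated — not aromatic (cyclobutane).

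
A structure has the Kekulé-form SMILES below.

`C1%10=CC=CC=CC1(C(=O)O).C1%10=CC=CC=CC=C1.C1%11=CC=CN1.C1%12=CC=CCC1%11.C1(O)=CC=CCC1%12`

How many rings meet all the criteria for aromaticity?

The SMILES encodes a seven-membered carbon ring with three C=C double bonds and one sp³ carbon; an eight-membered carbon ring with four alternating C=C double bonds; a five-membered ring of four carbons and one nitrogen bearing a hydrogen, with two C=C double bonds; a six-membered carbon ring with two conjugated C=C double bonds and two sp³ carbons; a six-membered carbon ring with two conjugated C=C double bonds and two sp³ carbons.
The 7-membered ring has one sp³ carbon, so it is not fully conjugated — not aromatic (cycloheptatriene).
The 8-membered ring has only sp² ring atoms; a planar conformation would have a fully conjugated π system of 8 electrons. But 8 = 4(2), which is 4n not 4n+2, so it is not aromatic (cyclooctatetraene) — cyclooctatetraene distorts into a non-planar tub to avoid antiaromaticity.
The 5-membered ring with one N–H is fully conjugated (every ring atom contributes a p orbital); 2 ring double bonds (4 π electrons) plus a heteroatom lone pair (2) give 6 π electrons. That satisfies 4n+2 with n=1, so it is aromatic (pyrrole).
The 6-membered ring has two sp³ carbons, so it is not fully conjugated — not aromatic (1,3-cyclohexadiene).
The second 6-membered ring has two sp³ carbons, so it is not fully conjugated — not aromatic (1,3-cyclohexadiene).
1 of the 5 rings is aromatic. Total: 1.

1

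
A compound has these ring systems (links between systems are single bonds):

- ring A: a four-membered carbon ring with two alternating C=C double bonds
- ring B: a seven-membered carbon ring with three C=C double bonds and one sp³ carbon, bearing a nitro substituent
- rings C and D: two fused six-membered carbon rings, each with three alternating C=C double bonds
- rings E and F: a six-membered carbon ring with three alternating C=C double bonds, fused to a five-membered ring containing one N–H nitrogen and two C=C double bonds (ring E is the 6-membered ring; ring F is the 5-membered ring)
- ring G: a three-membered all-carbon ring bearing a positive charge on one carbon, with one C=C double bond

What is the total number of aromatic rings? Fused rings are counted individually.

Ring A has only sp² ring atoms; a planar conformation would have a fully conjugated π system of 4 electrons. But 4 = 4(1), which is 4n not 4n+2, so ring A is not aromatic (cyclobutadiene) — cyclobutadiene is antiaromatic and distorts to a rectangle.
Ring B has one sp³ carbon, so it is not fully conjugated — not aromatic (cycloheptatriene).
Rings C and D form a fused bicyclic system with 10 sp² atoms and 10 π electrons from ring double bonds. 10 = 4(2)+2, so the system is aromatic and both rings count as aromatic (naphthalene).
Rings E and F form a fused bicyclic system (with one N–H) with 9 sp² atoms and 10 π electrons from ring double bonds plus a heteroatom lone pair. 10 = 4(2)+2, so the system is aromatic and both rings count as aromatic (indole).
Ring G has a continuous p-orbital overlap around the ring; 1 ring double bond (2 π electrons) plus the carbocation's empty p orbital (0, but keeps the ring conjugated) give 2 π electrons. Since 2 = 4n+2 (n=0), ring G is aromatic (cyclopropenyl cation).
Aromatic: C, D, E, F, G. Total: 5.

5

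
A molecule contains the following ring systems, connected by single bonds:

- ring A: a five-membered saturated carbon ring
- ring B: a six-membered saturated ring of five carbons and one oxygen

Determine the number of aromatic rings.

0

Ring A has only sp³ atoms, so it is not fully conjugated — not aromatic (cyclopentane).
Ring B has only sp³ atoms, so it is not fully conjugated — not aromatic (tetrahydropyran).
No ring is aromatic. Total: 0.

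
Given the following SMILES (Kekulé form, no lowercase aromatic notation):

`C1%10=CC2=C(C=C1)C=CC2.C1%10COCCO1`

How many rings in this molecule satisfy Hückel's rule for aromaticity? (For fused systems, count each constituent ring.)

1

The SMILES encodes a six-membered carbon ring with three alternating C=C double bonds, fused to a five-membered carbon ring containing one C=C double bond and one sp³ carbon; a six-membered saturated ring with oxygens at positions 1 and 4.
The 6-membered ring has a continuous p-orbital overlap around the ring; 3 ring double bonds give 6 π electrons. 6 = 4(1)+2, so it is aromatic (benzene ring).
The 5-membered ring has one sp³ carbon, so it is not fully conjugated — not aromatic (cyclopentene ring).
The 6-membered ring with two oxygens (1,4) has only sp³ atoms, so it is not fully conjugated — not aromatic (1,4-dioxane).
1 of the 3 rings is aromatic. Total: 1.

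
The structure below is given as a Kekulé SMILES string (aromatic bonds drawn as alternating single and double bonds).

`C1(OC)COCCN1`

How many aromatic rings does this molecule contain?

0

The SMILES encodes a six-membered saturated ring with an oxygen and an N–H nitrogen at positions 1 and 4.
The 6-membered ring with one oxygen and one N–H (1,4) has only sp³ atoms, so it is not fully conjugated — not aromatic (morpholine).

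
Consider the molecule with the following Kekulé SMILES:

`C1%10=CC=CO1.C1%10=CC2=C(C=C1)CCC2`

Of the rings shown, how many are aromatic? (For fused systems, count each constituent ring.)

2

The SMILES encodes a five-membered ring of four carbons and one oxygen, with two C=C double bonds; a six-membered carbon ring with three alternating C=C double bonds, fused to a saturated five-membered carbon ring.
The 5-membered ring with one oxygen has a continuous p-orbital overlap around the ring; 2 ring double bonds (4 π electrons) plus a heteroatom lone pair (2) give 6 π electrons. That satisfies 4n+2 with n=1, so it is aromatic (furan).
The 6-membered ring has a continuous p-orbital overlap around the ring; 3 ring double bonds give 6 π electrons. 6 = 4(1)+2, so it is aromatic (benzene ring).
The 5-membered ring has three sp³ carbons, so it is not fully conjugated — not aromatic (cyclopentane ring).
2 of the 3 rings are aromatic. Total: 2.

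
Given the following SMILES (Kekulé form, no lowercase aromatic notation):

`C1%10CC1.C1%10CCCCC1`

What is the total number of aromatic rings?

The SMILES encodes a three-membered saturated carbon ring; a six-membered saturated carbon ring.
The 3-membered ring has only sp³ atoms, so it is not fully conjugated — not aromatic (cyclopropane).
The 6-membered ring has only sp³ atoms, so it is not fully conjugated — not aromatic (cyclohexane).
None of the rings are aromatic. Total: 0.

0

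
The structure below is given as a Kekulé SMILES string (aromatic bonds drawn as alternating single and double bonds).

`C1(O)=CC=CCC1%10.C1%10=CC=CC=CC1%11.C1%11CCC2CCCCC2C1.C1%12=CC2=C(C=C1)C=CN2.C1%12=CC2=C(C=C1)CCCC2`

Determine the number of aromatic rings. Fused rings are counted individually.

The SMILES encodes a six-membered carbon ring with two conjugated C=C double bonds and two sp³ carbons; a seven-membered carbon ring with three C=C double bonds and one sp³ carbon; two fused six-membered saturated carbon rings; a six-membered carbon ring with three alternating C=C double bonds, fused to a five-membered ring containing one N–H nitrogen and two C=C double bonds; a six-membered carbon ring with three alternating C=C double bonds, fused to a saturated six-membered carbon ring.
The 6-membered ring has two sp³ carbons, so it is not fully conjugated — not aromatic (1,3-cyclohexadiene).
The 7-membered ring has one sp³ carbon, so it is not fully conjugated — not aromatic (cycloheptatriene).
The second 6-membered ring has only sp³ atoms, so it is not fully conjugated — not aromatic (cyclohexane ring).
The third 6-membered ring has only sp³ atoms, so it is not fully conjugated — not aromatic (cyclohexane ring).
The fused 6/5-membered bicyclic (with one N–H) is a single π system with 9 sp² atoms and 10 π electrons from ring double bonds plus a heteroatom lone pair. 10 = 4(2)+2, so the system is aromatic and both rings count as aromatic (indole).
The fourth 6-membered ring is planar and fully conjugated; 3 ring double bonds give 6 π electrons. 6 = 4(1)+2, so it is aromatic (benzene ring).
The fifth 6-membered ring has four sp³ carbons, so it is not fully conjugated — not aromatic (cyclohexane ring).
3 of the 8 rings are aromatic. Total: 3.

3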